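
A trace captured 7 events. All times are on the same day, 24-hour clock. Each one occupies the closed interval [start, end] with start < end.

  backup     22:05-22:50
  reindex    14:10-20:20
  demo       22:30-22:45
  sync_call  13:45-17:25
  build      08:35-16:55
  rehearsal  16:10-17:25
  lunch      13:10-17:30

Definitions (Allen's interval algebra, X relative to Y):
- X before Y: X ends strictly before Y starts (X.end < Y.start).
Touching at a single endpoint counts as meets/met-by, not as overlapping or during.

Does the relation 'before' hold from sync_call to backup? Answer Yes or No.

sync_call = [13:45, 17:25], backup = [22:05, 22:50].
Actual relation of sync_call to backup: before.
Asked whether 'before' holds → Yes.

Yes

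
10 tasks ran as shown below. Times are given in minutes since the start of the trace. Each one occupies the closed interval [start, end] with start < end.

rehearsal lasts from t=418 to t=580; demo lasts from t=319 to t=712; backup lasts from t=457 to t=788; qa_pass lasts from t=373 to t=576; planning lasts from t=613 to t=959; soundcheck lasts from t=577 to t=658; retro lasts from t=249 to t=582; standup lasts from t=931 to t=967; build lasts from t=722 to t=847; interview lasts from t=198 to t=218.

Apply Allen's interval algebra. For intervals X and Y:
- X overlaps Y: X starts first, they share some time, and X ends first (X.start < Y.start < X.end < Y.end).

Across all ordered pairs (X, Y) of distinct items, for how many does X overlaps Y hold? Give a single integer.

13

Checking all 90 ordered pairs for relation 'overlaps'; matching pairs in alphabetical order:
(backup, build): backup overlaps build ✓
(backup, planning): backup overlaps planning ✓
(demo, backup): demo overlaps backup ✓
(demo, planning): demo overlaps planning ✓
(planning, standup): planning overlaps standup ✓
(qa_pass, backup): qa_pass overlaps backup ✓
(qa_pass, rehearsal): qa_pass overlaps rehearsal ✓
(rehearsal, backup): rehearsal overlaps backup ✓
(rehearsal, soundcheck): rehearsal overlaps soundcheck ✓
(retro, backup): retro overlaps backup ✓
(retro, demo): retro overlaps demo ✓
(retro, soundcheck): retro overlaps soundcheck ✓
(soundcheck, planning): soundcheck overlaps planning ✓
Count: 13.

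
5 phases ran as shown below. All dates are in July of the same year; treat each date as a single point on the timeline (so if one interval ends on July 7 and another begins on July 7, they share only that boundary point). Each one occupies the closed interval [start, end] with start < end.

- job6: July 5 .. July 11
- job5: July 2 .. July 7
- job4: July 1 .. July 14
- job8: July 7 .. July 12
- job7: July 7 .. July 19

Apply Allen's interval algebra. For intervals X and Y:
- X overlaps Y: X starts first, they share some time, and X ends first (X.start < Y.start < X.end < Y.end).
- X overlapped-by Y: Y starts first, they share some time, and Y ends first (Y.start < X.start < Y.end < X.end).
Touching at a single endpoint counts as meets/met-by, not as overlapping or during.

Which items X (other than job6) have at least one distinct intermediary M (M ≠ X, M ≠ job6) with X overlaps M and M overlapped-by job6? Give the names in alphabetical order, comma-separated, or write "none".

Target job6 = [July 5, July 11].
Intermediaries M with M overlapped-by job6: job7, job8.
Via job7 — items with X overlaps job7: job4.
Via job8 — items with X overlaps job8: none.
Union: job4.

job4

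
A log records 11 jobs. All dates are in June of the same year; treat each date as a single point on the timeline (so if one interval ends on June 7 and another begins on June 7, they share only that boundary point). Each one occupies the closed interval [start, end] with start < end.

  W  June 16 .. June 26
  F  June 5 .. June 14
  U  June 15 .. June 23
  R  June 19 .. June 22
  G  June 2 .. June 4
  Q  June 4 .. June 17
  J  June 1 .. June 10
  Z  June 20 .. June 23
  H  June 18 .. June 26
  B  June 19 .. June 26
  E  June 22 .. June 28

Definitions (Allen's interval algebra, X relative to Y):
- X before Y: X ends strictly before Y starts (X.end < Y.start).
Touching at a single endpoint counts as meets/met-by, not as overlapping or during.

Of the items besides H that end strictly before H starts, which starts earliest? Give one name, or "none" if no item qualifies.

Target H = [June 18, June 26].
B [June 19, June 26] → finishes → excluded.
E [June 22, June 28] → overlapped-by → excluded.
F [June 5, June 14] → before → candidate.
G [June 2, June 4] → before → candidate.
J [June 1, June 10] → before → candidate.
Q [June 4, June 17] → before → candidate.
R [June 19, June 22] → during → excluded.
U [June 15, June 23] → overlaps → excluded.
W [June 16, June 26] → finished-by → excluded.
Z [June 20, June 23] → during → excluded.
Among candidates, earliest start is June 1 → J.

J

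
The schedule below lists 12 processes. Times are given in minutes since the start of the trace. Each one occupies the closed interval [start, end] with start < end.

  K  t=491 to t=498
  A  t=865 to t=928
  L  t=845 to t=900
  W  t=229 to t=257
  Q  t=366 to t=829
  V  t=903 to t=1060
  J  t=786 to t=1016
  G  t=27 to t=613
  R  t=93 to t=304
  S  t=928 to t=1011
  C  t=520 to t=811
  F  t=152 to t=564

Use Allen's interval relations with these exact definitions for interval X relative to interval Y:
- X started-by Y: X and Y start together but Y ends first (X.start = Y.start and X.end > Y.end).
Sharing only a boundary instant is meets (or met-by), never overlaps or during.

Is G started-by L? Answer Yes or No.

G = [t=27, t=613], L = [t=845, t=900].
Actual relation of G to L: before.
Asked whether 'started-by' holds → No.

No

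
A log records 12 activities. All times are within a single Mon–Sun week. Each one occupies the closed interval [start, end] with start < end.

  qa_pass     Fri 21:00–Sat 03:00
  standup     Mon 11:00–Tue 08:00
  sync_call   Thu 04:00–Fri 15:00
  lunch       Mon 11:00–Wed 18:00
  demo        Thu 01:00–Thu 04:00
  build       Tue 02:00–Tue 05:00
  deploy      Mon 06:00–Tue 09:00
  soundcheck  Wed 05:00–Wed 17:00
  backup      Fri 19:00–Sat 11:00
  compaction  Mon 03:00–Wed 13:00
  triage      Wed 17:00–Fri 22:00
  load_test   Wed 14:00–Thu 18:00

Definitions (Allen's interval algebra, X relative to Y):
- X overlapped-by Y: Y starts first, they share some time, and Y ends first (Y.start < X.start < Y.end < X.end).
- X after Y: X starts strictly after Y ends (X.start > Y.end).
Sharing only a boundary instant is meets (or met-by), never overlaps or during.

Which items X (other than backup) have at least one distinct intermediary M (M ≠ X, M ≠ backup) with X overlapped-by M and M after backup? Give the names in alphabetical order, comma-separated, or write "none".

none

Target backup = [Fri 19:00, Sat 11:00].
Intermediaries M with M after backup: none.
Union: none.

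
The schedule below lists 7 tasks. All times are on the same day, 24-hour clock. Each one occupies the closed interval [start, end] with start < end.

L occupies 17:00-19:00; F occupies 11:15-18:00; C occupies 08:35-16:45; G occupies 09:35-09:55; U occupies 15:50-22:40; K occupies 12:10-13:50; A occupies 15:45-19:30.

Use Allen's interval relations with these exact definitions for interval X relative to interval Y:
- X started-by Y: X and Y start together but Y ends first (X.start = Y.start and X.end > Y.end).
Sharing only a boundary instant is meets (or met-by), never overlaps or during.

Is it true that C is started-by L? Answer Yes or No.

No

C = [08:35, 16:45], L = [17:00, 19:00].
Actual relation of C to L: before.
Asked whether 'started-by' holds → No.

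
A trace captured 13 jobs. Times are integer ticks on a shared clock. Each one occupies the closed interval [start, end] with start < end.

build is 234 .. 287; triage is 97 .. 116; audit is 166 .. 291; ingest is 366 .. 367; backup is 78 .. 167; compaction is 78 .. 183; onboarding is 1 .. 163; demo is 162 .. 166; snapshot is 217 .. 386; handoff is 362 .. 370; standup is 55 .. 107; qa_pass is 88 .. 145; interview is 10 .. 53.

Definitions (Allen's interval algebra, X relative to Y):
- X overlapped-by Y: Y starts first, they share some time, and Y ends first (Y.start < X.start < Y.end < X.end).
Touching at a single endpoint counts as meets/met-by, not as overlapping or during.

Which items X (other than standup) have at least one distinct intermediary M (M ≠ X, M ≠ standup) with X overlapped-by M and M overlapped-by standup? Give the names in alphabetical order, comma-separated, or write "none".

Target standup = [55, 107].
Intermediaries M with M overlapped-by standup: backup, compaction, qa_pass, triage.
Via backup — items with X overlapped-by backup: audit.
Via compaction — items with X overlapped-by compaction: audit.
Via qa_pass — items with X overlapped-by qa_pass: none.
Via triage — items with X overlapped-by triage: none.
Union: audit.

audit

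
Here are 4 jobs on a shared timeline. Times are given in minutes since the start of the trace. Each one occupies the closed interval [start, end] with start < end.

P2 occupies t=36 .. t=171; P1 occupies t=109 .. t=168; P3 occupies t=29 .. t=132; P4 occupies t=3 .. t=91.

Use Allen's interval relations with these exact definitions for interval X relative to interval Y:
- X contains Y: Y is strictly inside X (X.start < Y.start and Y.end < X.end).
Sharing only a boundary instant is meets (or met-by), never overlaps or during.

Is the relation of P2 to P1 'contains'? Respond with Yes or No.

P2 = [t=36, t=171], P1 = [t=109, t=168].
Actual relation of P2 to P1: contains.
Asked whether 'contains' holds → Yes.

Yes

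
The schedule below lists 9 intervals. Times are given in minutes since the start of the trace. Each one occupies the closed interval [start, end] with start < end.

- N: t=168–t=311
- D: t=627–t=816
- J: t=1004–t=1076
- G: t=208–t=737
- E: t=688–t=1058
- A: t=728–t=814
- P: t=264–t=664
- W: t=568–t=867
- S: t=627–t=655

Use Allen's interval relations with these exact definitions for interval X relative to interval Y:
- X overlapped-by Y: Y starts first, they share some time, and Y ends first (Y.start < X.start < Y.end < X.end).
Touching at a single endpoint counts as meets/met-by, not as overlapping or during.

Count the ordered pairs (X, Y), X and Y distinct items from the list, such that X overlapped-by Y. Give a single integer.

Checking all 72 ordered pairs for relation 'overlapped-by'; matching pairs in alphabetical order:
(A, G): A overlapped-by G ✓
(D, G): D overlapped-by G ✓
(D, P): D overlapped-by P ✓
(E, D): E overlapped-by D ✓
(E, G): E overlapped-by G ✓
(E, W): E overlapped-by W ✓
(G, N): G overlapped-by N ✓
(J, E): J overlapped-by E ✓
(P, N): P overlapped-by N ✓
(W, G): W overlapped-by G ✓
(W, P): W overlapped-by P ✓
Count: 11.

11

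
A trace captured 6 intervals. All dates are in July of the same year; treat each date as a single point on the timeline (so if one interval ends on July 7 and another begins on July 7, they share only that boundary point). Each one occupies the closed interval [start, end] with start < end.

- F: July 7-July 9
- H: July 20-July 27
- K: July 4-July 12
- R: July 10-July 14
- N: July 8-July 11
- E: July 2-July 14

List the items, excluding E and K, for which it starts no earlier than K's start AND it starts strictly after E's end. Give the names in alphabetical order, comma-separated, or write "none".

H

Conditions: its start is no earlier than K's start (X.start >= July 4) AND its start is strictly after E's end (X.start > July 14).
F: start July 7 >= July 4? ✓; start July 7 > July 14? ✗ → no.
H: start July 20 >= July 4? ✓; start July 20 > July 14? ✓ → yes.
N: start July 8 >= July 4? ✓; start July 8 > July 14? ✗ → no.
R: start July 10 >= July 4? ✓; start July 10 > July 14? ✗ → no.
Result: H.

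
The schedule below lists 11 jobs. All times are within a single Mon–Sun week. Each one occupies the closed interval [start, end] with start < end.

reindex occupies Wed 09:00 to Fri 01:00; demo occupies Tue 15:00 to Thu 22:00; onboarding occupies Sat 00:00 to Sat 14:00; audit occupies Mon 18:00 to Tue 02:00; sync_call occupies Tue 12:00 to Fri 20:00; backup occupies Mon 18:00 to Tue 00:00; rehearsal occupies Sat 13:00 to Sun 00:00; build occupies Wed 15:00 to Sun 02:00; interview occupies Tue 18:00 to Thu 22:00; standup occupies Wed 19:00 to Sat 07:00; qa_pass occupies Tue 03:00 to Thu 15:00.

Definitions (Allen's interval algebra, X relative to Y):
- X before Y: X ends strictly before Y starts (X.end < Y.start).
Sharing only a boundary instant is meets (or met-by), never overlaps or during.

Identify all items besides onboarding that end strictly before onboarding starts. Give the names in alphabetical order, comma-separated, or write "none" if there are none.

audit, backup, demo, interview, qa_pass, reindex, sync_call

Target onboarding = [Sat 00:00, Sat 14:00].
audit [Mon 18:00, Tue 02:00] → before → yes.
backup [Mon 18:00, Tue 00:00] → before → yes.
build [Wed 15:00, Sun 02:00] → contains → no.
demo [Tue 15:00, Thu 22:00] → before → yes.
interview [Tue 18:00, Thu 22:00] → before → yes.
qa_pass [Tue 03:00, Thu 15:00] → before → yes.
rehearsal [Sat 13:00, Sun 00:00] → overlapped-by → no.
reindex [Wed 09:00, Fri 01:00] → before → yes.
standup [Wed 19:00, Sat 07:00] → overlaps → no.
sync_call [Tue 12:00, Fri 20:00] → before → yes.
Result: audit, backup, demo, interview, qa_pass, reindex, sync_call.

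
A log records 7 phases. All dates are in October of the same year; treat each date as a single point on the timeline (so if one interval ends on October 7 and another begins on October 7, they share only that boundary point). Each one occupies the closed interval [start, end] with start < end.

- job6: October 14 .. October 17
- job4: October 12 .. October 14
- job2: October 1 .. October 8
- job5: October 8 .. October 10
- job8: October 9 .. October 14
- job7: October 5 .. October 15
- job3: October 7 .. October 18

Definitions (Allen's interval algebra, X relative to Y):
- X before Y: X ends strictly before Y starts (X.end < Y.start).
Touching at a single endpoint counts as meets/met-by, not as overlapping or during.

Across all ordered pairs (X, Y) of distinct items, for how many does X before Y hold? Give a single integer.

5

Checking all 42 ordered pairs for relation 'before'; matching pairs in alphabetical order:
(job2, job4): job2 before job4 ✓
(job2, job6): job2 before job6 ✓
(job2, job8): job2 before job8 ✓
(job5, job4): job5 before job4 ✓
(job5, job6): job5 before job6 ✓
Count: 5.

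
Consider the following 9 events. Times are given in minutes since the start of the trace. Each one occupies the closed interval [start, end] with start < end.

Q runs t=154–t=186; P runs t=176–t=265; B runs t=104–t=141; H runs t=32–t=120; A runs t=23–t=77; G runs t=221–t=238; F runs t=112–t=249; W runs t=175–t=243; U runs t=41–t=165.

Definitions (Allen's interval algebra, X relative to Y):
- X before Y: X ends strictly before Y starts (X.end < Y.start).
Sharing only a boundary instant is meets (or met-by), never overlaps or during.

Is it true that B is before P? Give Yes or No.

Yes

B = [t=104, t=141], P = [t=176, t=265].
Actual relation of B to P: before.
Asked whether 'before' holds → Yes.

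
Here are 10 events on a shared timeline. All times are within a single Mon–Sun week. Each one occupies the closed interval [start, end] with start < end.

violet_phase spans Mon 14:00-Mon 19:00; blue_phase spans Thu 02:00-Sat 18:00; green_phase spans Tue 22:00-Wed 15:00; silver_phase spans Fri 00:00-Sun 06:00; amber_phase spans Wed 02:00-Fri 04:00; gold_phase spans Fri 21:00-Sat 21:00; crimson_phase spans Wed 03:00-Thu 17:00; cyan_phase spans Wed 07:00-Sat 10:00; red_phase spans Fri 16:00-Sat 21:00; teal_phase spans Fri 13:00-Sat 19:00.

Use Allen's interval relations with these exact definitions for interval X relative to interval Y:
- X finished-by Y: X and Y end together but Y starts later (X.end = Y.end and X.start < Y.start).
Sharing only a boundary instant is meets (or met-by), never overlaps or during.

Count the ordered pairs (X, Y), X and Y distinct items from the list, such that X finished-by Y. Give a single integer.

Checking all 90 ordered pairs for relation 'finished-by'; matching pairs in alphabetical order:
(red_phase, gold_phase): red_phase finished-by gold_phase ✓
Count: 1.

1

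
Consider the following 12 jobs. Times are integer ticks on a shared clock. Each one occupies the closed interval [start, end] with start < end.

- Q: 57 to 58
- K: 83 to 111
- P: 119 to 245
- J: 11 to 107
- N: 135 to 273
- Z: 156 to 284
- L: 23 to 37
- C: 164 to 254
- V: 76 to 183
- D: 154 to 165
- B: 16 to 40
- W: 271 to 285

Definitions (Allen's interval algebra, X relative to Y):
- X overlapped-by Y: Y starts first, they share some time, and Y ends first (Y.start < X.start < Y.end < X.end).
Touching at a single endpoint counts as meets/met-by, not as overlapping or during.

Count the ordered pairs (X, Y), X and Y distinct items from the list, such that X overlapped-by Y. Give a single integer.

Checking all 132 ordered pairs for relation 'overlapped-by'; matching pairs in alphabetical order:
(C, D): C overlapped-by D ✓
(C, P): C overlapped-by P ✓
(C, V): C overlapped-by V ✓
(K, J): K overlapped-by J ✓
(N, P): N overlapped-by P ✓
(N, V): N overlapped-by V ✓
(P, V): P overlapped-by V ✓
(V, J): V overlapped-by J ✓
(W, N): W overlapped-by N ✓
(W, Z): W overlapped-by Z ✓
(Z, D): Z overlapped-by D ✓
(Z, N): Z overlapped-by N ✓
(Z, P): Z overlapped-by P ✓
(Z, V): Z overlapped-by V ✓
Count: 14.

14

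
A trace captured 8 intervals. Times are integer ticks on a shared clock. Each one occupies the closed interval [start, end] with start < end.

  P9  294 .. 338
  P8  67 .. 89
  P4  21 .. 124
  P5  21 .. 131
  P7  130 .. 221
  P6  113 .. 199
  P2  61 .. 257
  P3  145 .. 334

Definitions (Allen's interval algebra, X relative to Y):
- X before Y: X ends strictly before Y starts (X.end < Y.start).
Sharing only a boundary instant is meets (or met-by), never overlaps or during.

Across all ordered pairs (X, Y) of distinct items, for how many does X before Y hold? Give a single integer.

Checking all 56 ordered pairs for relation 'before'; matching pairs in alphabetical order:
(P2, P9): P2 before P9 ✓
(P4, P3): P4 before P3 ✓
(P4, P7): P4 before P7 ✓
(P4, P9): P4 before P9 ✓
(P5, P3): P5 before P3 ✓
(P5, P9): P5 before P9 ✓
(P6, P9): P6 before P9 ✓
(P7, P9): P7 before P9 ✓
(P8, P3): P8 before P3 ✓
(P8, P6): P8 before P6 ✓
(P8, P7): P8 before P7 ✓
(P8, P9): P8 before P9 ✓
Count: 12.

12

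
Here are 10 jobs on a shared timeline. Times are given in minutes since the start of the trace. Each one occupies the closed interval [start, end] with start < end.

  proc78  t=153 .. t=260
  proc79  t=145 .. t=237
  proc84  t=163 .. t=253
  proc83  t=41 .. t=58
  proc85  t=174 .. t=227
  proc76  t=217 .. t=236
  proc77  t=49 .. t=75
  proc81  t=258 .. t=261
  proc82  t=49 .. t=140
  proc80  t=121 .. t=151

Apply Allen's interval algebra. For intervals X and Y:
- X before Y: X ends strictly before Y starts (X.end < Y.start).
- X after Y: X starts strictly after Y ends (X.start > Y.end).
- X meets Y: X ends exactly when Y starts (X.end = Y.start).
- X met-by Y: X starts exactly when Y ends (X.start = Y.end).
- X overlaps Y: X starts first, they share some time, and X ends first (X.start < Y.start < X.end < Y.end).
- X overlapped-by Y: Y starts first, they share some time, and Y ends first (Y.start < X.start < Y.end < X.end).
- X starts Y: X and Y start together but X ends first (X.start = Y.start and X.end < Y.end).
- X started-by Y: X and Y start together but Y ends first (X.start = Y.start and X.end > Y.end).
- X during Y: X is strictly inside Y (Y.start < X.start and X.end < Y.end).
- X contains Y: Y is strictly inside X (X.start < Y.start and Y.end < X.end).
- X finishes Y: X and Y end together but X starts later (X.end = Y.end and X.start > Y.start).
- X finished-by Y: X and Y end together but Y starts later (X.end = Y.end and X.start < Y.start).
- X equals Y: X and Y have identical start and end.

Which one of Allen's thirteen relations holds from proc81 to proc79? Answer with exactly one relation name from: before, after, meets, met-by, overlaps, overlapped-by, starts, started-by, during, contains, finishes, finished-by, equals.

proc81 = [t=258, t=261]; proc79 = [t=145, t=237].
Compare endpoints: proc81.start > proc79.start, proc81.start > proc79.end, proc81.end > proc79.start, proc81.end > proc79.end.
That pattern is 'after'.

after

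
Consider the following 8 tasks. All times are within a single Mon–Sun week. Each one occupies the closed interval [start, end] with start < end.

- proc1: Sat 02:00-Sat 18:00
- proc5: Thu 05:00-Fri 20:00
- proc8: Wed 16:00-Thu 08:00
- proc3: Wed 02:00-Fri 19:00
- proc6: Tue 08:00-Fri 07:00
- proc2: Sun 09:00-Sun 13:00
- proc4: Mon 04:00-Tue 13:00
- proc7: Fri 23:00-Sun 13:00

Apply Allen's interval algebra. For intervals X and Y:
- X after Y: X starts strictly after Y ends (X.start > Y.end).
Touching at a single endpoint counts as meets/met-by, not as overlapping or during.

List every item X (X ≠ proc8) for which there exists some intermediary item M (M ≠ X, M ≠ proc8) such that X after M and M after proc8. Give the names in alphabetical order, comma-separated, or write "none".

proc2

Target proc8 = [Wed 16:00, Thu 08:00].
Intermediaries M with M after proc8: proc1, proc2, proc7.
Via proc1 — items with X after proc1: proc2.
Via proc2 — items with X after proc2: none.
Via proc7 — items with X after proc7: none.
Union: proc2.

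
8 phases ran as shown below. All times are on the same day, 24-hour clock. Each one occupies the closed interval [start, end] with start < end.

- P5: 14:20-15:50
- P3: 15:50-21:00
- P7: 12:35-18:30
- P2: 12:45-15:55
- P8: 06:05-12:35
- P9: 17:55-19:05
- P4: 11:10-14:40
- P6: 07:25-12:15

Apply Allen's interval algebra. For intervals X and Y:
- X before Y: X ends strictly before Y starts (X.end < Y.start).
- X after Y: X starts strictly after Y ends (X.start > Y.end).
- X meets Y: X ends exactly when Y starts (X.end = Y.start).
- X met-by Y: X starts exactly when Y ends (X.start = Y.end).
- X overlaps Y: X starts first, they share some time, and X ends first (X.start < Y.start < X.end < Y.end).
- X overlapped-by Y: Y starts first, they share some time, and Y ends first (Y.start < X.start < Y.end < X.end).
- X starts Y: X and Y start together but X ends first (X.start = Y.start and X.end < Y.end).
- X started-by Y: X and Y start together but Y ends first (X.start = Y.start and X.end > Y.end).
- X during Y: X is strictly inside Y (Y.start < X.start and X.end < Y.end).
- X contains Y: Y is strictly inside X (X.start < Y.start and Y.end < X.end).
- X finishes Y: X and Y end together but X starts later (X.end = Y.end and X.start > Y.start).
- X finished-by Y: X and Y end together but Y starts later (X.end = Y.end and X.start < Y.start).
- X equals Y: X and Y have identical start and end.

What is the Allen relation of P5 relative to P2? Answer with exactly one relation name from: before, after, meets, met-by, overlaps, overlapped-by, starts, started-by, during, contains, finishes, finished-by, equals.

during

P5 = [14:20, 15:50]; P2 = [12:45, 15:55].
Compare endpoints: P5.start > P2.start, P5.start < P2.end, P5.end > P2.start, P5.end < P2.end.
That pattern is 'during'.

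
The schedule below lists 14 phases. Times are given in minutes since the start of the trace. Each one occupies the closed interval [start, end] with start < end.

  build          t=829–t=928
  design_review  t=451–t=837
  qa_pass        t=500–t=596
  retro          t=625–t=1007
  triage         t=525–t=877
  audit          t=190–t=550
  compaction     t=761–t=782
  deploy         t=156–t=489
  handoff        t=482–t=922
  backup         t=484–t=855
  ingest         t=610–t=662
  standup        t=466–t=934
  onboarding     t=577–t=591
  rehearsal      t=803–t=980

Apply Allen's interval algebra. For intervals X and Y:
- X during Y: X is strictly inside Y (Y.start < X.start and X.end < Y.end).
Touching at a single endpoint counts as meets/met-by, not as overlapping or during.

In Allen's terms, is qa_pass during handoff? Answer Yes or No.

qa_pass = [t=500, t=596], handoff = [t=482, t=922].
Actual relation of qa_pass to handoff: during.
Asked whether 'during' holds → Yes.

Yes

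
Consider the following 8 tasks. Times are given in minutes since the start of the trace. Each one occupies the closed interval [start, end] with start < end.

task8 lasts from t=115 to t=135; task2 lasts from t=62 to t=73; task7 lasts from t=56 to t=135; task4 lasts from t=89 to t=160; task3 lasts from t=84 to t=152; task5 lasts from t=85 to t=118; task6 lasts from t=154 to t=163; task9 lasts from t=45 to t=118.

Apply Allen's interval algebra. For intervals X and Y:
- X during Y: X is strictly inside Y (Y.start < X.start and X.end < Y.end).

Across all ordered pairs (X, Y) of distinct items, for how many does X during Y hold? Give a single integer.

Checking all 56 ordered pairs for relation 'during'; matching pairs in alphabetical order:
(task2, task7): task2 during task7 ✓
(task2, task9): task2 during task9 ✓
(task5, task3): task5 during task3 ✓
(task5, task7): task5 during task7 ✓
(task8, task3): task8 during task3 ✓
(task8, task4): task8 during task4 ✓
Count: 6.

6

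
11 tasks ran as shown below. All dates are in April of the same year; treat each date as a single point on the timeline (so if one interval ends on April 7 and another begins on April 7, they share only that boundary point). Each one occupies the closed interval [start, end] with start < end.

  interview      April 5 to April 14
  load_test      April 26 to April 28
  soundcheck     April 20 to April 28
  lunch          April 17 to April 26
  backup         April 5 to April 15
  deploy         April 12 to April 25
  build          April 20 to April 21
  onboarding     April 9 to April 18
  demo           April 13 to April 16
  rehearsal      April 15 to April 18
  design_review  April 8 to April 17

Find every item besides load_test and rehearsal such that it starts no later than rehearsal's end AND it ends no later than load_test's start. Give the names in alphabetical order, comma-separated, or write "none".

Conditions: its start is no later than rehearsal's end (X.start <= April 18) AND its end is no later than load_test's start (X.end <= April 26).
backup: start April 5 <= April 18? ✓; end April 15 <= April 26? ✓ → yes.
build: start April 20 <= April 18? ✗; end April 21 <= April 26? ✓ → no.
demo: start April 13 <= April 18? ✓; end April 16 <= April 26? ✓ → yes.
deploy: start April 12 <= April 18? ✓; end April 25 <= April 26? ✓ → yes.
design_review: start April 8 <= April 18? ✓; end April 17 <= April 26? ✓ → yes.
interview: start April 5 <= April 18? ✓; end April 14 <= April 26? ✓ → yes.
lunch: start April 17 <= April 18? ✓; end April 26 <= April 26? ✓ → yes.
onboarding: start April 9 <= April 18? ✓; end April 18 <= April 26? ✓ → yes.
soundcheck: start April 20 <= April 18? ✗; end April 28 <= April 26? ✗ → no.
Result: backup, demo, deploy, design_review, interview, lunch, onboarding.

backup, demo, deploy, design_review, interview, lunch, onboarding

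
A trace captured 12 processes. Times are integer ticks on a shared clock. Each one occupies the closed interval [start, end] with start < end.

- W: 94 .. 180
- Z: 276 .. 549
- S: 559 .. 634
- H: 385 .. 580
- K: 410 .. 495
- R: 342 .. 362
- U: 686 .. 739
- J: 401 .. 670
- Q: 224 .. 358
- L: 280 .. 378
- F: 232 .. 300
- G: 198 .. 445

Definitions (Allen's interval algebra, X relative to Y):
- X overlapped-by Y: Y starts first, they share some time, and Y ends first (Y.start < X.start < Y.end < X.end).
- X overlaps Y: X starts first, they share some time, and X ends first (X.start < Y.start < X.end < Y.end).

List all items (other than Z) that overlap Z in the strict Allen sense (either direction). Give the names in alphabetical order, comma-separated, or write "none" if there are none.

Target Z = [276, 549].
F [232, 300] → overlaps → yes.
G [198, 445] → overlaps → yes.
H [385, 580] → overlapped-by → yes.
J [401, 670] → overlapped-by → yes.
K [410, 495] → during → no.
L [280, 378] → during → no.
Q [224, 358] → overlaps → yes.
R [342, 362] → during → no.
S [559, 634] → after → no.
U [686, 739] → after → no.
W [94, 180] → before → no.
Result: F, G, H, J, Q.

F, G, H, J, Q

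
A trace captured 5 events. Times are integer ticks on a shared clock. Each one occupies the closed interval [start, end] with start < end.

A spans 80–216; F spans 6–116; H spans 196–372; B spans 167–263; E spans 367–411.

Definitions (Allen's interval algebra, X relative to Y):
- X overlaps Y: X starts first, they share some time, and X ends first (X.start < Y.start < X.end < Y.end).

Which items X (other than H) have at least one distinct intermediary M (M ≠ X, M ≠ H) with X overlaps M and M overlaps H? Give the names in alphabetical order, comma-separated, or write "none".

Target H = [196, 372].
Intermediaries M with M overlaps H: A, B.
Via A — items with X overlaps A: F.
Via B — items with X overlaps B: A.
Union: A, F.

A, F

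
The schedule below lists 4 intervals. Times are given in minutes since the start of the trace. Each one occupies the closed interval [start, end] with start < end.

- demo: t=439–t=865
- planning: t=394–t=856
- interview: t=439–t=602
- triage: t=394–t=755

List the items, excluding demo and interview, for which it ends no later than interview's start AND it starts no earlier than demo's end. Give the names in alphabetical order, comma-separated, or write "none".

none

Conditions: its end is no later than interview's start (X.end <= t=439) AND its start is no earlier than demo's end (X.start >= t=865).
planning: end t=856 <= t=439? ✗; start t=394 >= t=865? ✗ → no.
triage: end t=755 <= t=439? ✗; start t=394 >= t=865? ✗ → no.
Result: none.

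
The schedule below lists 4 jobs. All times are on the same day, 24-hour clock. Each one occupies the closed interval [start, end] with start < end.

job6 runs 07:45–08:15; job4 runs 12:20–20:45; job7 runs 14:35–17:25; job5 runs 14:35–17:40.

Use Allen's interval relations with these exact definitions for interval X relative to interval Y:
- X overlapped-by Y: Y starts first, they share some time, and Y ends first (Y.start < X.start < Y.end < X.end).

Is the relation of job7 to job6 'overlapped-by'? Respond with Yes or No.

job7 = [14:35, 17:25], job6 = [07:45, 08:15].
Actual relation of job7 to job6: after.
Asked whether 'overlapped-by' holds → No.

No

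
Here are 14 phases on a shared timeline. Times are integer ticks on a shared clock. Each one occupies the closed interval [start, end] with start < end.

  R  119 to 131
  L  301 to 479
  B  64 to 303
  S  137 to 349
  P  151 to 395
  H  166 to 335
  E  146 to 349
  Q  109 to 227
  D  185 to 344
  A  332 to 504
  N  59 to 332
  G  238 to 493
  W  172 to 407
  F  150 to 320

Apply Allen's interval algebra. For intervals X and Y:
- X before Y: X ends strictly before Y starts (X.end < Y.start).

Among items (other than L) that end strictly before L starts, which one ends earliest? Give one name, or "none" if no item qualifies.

R

Target L = [301, 479].
A [332, 504] → overlapped-by → excluded.
B [64, 303] → overlaps → excluded.
D [185, 344] → overlaps → excluded.
E [146, 349] → overlaps → excluded.
F [150, 320] → overlaps → excluded.
G [238, 493] → contains → excluded.
H [166, 335] → overlaps → excluded.
N [59, 332] → overlaps → excluded.
P [151, 395] → overlaps → excluded.
Q [109, 227] → before → candidate.
R [119, 131] → before → candidate.
S [137, 349] → overlaps → excluded.
W [172, 407] → overlaps → excluded.
Among candidates, earliest end is 131 → R.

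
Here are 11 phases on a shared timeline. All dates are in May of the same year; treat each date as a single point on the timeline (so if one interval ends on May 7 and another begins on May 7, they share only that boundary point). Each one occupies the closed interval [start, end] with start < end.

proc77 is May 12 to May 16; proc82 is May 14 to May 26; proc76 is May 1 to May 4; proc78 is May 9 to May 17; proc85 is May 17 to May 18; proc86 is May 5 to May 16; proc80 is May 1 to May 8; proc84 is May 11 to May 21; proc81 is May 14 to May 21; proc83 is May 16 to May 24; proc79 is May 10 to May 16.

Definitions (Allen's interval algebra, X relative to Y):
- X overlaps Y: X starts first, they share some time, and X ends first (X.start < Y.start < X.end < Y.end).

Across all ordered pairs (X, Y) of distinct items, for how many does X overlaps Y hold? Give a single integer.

Checking all 110 ordered pairs for relation 'overlaps'; matching pairs in alphabetical order:
(proc77, proc81): proc77 overlaps proc81 ✓
(proc77, proc82): proc77 overlaps proc82 ✓
(proc78, proc81): proc78 overlaps proc81 ✓
(proc78, proc82): proc78 overlaps proc82 ✓
(proc78, proc83): proc78 overlaps proc83 ✓
(proc78, proc84): proc78 overlaps proc84 ✓
(proc79, proc81): proc79 overlaps proc81 ✓
(proc79, proc82): proc79 overlaps proc82 ✓
(proc79, proc84): proc79 overlaps proc84 ✓
(proc80, proc86): proc80 overlaps proc86 ✓
(proc81, proc83): proc81 overlaps proc83 ✓
(proc84, proc82): proc84 overlaps proc82 ✓
(proc84, proc83): proc84 overlaps proc83 ✓
(proc86, proc78): proc86 overlaps proc78 ✓
(proc86, proc81): proc86 overlaps proc81 ✓
(proc86, proc82): proc86 overlaps proc82 ✓
(proc86, proc84): proc86 overlaps proc84 ✓
Count: 17.

17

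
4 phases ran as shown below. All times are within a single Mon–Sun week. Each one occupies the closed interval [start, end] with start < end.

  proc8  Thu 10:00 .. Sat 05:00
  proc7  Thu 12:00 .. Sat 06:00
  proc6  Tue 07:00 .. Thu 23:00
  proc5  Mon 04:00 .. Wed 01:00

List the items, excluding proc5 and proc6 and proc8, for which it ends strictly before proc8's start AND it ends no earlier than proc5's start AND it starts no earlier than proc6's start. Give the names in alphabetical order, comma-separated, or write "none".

Conditions: its end is strictly before proc8's start (X.end < Thu 10:00) AND its end is no earlier than proc5's start (X.end >= Mon 04:00) AND its start is no earlier than proc6's start (X.start >= Tue 07:00).
proc7: end Sat 06:00 < Thu 10:00? ✗; end Sat 06:00 >= Mon 04:00? ✓; start Thu 12:00 >= Tue 07:00? ✓ → no.
Result: none.

none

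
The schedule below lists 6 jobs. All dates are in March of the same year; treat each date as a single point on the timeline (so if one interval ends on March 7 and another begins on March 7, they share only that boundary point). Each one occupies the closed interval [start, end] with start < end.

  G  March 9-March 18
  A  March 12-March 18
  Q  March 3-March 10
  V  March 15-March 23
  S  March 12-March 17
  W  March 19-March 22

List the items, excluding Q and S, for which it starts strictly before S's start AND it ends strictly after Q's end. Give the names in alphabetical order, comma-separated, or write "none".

G

Conditions: its start is strictly before S's start (X.start < March 12) AND its end is strictly after Q's end (X.end > March 10).
A: start March 12 < March 12? ✗; end March 18 > March 10? ✓ → no.
G: start March 9 < March 12? ✓; end March 18 > March 10? ✓ → yes.
V: start March 15 < March 12? ✗; end March 23 > March 10? ✓ → no.
W: start March 19 < March 12? ✗; end March 22 > March 10? ✓ → no.
Result: G.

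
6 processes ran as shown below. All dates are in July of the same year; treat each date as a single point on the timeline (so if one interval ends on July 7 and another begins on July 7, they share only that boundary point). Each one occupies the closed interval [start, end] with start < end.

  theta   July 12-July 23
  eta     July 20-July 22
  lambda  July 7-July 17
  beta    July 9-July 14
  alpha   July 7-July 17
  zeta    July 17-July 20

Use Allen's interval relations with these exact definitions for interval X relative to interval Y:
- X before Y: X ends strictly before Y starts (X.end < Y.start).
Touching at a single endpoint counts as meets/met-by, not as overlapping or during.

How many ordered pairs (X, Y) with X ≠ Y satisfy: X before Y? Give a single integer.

Checking all 30 ordered pairs for relation 'before'; matching pairs in alphabetical order:
(alpha, eta): alpha before eta ✓
(beta, eta): beta before eta ✓
(beta, zeta): beta before zeta ✓
(lambda, eta): lambda before eta ✓
Count: 4.

4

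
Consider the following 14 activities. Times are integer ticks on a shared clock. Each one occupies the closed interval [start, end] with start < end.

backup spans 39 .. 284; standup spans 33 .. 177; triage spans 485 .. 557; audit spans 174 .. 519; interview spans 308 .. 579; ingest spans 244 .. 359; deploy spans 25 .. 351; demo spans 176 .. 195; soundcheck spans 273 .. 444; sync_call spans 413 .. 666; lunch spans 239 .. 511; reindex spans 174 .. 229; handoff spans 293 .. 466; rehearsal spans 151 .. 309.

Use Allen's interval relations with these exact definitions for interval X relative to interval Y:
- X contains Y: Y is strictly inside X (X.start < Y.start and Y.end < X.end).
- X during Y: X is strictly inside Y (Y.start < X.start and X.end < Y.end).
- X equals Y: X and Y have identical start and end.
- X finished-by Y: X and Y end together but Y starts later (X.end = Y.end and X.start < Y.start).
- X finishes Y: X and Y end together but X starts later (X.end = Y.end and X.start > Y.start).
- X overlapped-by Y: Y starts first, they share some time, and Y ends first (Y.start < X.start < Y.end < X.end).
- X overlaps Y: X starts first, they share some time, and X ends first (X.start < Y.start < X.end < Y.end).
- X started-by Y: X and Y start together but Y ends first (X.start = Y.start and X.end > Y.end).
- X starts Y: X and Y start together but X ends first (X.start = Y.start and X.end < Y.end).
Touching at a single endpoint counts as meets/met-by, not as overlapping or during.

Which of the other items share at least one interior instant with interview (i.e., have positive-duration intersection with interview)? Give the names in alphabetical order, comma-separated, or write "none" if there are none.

Target interview = [308, 579].
audit [174, 519] → overlaps → yes.
backup [39, 284] → before → no.
demo [176, 195] → before → no.
deploy [25, 351] → overlaps → yes.
handoff [293, 466] → overlaps → yes.
ingest [244, 359] → overlaps → yes.
lunch [239, 511] → overlaps → yes.
rehearsal [151, 309] → overlaps → yes.
reindex [174, 229] → before → no.
soundcheck [273, 444] → overlaps → yes.
standup [33, 177] → before → no.
sync_call [413, 666] → overlapped-by → yes.
triage [485, 557] → during → yes.
Result: audit, deploy, handoff, ingest, lunch, rehearsal, soundcheck, sync_call, triage.

audit, deploy, handoff, ingest, lunch, rehearsal, soundcheck, sync_call, triage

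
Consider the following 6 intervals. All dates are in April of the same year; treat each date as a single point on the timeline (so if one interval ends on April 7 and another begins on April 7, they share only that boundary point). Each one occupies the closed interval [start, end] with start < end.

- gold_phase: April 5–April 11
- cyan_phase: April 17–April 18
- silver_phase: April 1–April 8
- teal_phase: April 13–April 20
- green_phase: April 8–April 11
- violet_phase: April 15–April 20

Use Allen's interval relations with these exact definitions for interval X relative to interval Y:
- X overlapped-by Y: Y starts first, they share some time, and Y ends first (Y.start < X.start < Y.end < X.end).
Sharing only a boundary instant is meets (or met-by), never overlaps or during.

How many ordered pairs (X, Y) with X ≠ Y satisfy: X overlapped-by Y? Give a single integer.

Checking all 30 ordered pairs for relation 'overlapped-by'; matching pairs in alphabetical order:
(gold_phase, silver_phase): gold_phase overlapped-by silver_phase ✓
Count: 1.

1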